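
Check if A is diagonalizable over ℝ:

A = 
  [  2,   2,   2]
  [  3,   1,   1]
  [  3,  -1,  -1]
Yes

Characteristic polynomial: det(λI - A) = λ³ - 2λ² - 12λ
The constant term is 0, so λ = 0 is a root: p(λ) = λ(λ² - 2λ - 12)
λ² - 2λ - 12 = 0  ⇒  λ = (2 ± √((-2)² - 4·(-12)))/2 = (2 ± √(52))/2
  = 1 + √13,  1 - √13
Eigenvalues: 0, 1 + √13, 1 - √13  (≈ 0, 4.606, -2.606)
The two irrational eigenvalues are distinct (simple), so each has alg. mult. = geom. mult. = 1.
λ=0: alg. mult. = 1, geom. mult. = 3 - rank(A - (0)I) = 3 - 2 = 1
Sum of geometric multiplicities equals n, so A has n independent eigenvectors.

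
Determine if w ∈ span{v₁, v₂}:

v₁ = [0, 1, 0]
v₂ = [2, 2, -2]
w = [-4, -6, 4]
Yes

Form the augmented matrix and row-reduce:
[v₁|v₂|w] = 
  [  0,   2,  -4]
  [  1,   2,  -6]
  [  0,  -2,   4]
Swap R1 ↔ R2
R3 → R3 + (1)·R2
REF = 
  [  1,   2,  -6]
  [  0,   2,  -4]
  [  0,   0,   0]

No row of the form [0 0 | nonzero], so the system is consistent. Back-substitution gives c₁ = -2, c₂ = -2: w = (-2)·v₁ + (-2)·v₂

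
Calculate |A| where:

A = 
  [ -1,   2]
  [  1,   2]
-4

For a 2×2 matrix, det = ad - bc = (-1)(2) - (2)(1) = -4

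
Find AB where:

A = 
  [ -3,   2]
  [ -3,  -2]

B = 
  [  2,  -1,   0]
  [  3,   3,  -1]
AB = 
  [  0,   9,  -2]
  [-12,  -3,   2]

A is 2×2 and B is 2×3, so AB is 2×3. Each entry is (row of A)·(column of B):
AB[1,1] = (-3)(2) + (2)(3) = 0
AB[1,2] = (-3)(-1) + (2)(3) = 9
AB[1,3] = (-3)(0) + (2)(-1) = -2
AB[2,1] = (-3)(2) + (-2)(3) = -12
AB[2,2] = (-3)(-1) + (-2)(3) = -3
AB[2,3] = (-3)(0) + (-2)(-1) = 2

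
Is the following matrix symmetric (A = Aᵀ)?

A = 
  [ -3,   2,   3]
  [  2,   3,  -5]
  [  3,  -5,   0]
Yes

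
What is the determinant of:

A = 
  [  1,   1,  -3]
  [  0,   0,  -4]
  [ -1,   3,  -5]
Cofactor expansion along row 1:
det(A) = (1)·((0)(-5) - (-4)(3)) - (1)·((0)(-5) - (-4)(-1)) + (-3)·((0)(3) - (0)(-1))
  = (1)(12) - (1)(-4) + (-3)(0)
  = 16

det(A) = 16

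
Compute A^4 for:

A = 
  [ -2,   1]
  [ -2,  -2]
A^4 = 
  [-28, -16]
  [ 32, -28]

A² = A·A:
A²[1,1] = (-2)(-2) + (1)(-2) = 2
A²[1,2] = (-2)(1) + (1)(-2) = -4
A²[2,1] = (-2)(-2) + (-2)(-2) = 8
A²[2,2] = (-2)(1) + (-2)(-2) = 2
A² = 
  [  2,  -4]
  [  8,   2]

A^3 = A^2·A:
A^3[1,1] = (2)(-2) + (-4)(-2) = 4
A^3[1,2] = (2)(1) + (-4)(-2) = 10
A^3[2,1] = (8)(-2) + (2)(-2) = -20
A^3[2,2] = (8)(1) + (2)(-2) = 4
A^3 = 
  [  4,  10]
  [-20,   4]

A^4 = A^3·A:
A^4[1,1] = (4)(-2) + (10)(-2) = -28
A^4[1,2] = (4)(1) + (10)(-2) = -16
A^4[2,1] = (-20)(-2) + (4)(-2) = 32
A^4[2,2] = (-20)(1) + (4)(-2) = -28
A^4 = 
  [-28, -16]
  [ 32, -28]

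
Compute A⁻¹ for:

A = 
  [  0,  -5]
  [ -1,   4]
det(A) = (0)(4) - (-5)(-1) = -5
For a 2×2 matrix, A⁻¹ = (1/det(A)) · [[d, -b], [-c, a]]
    = (-1/5) · [[4, 5], [1, 0]]

A⁻¹ = 
  [-4/5,   -1]
  [-1/5,    0]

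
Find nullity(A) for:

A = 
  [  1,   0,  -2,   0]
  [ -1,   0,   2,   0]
nullity(A) = 3

Row reduce:
R2 → R2 + (1)·R1
REF = 
  [  1,   0,  -2,   0]
  [  0,   0,   0,   0]
Pivot columns: 1 → 1 pivot.
rank(A) = 1, so nullity(A) = 4 - 1 = 3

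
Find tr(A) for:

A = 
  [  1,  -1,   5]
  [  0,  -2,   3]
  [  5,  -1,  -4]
-5

tr(A) = 1 + -2 + -4 = -5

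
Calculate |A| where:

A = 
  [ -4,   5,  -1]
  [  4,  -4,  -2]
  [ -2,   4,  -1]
-16

Cofactor expansion along row 1:
det(A) = (-4)·((-4)(-1) - (-2)(4)) - (5)·((4)(-1) - (-2)(-2)) + (-1)·((4)(4) - (-4)(-2))
  = (-4)(12) - (5)(-8) + (-1)(8)
  = -16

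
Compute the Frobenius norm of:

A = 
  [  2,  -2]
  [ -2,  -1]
||A||_F = 3.606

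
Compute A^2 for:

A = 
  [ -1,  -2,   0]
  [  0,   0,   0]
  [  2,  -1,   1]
A² = A·A:
A²[1,1] = (-1)(-1) + (-2)(0) + (0)(2) = 1
A²[1,2] = (-1)(-2) + (-2)(0) + (0)(-1) = 2
A²[1,3] = (-1)(0) + (-2)(0) + (0)(1) = 0
A²[2,1] = (0)(-1) + (0)(0) + (0)(2) = 0
A²[2,2] = (0)(-2) + (0)(0) + (0)(-1) = 0
A²[2,3] = (0)(0) + (0)(0) + (0)(1) = 0
A²[3,1] = (2)(-1) + (-1)(0) + (1)(2) = 0
A²[3,2] = (2)(-2) + (-1)(0) + (1)(-1) = -5
A²[3,3] = (2)(0) + (-1)(0) + (1)(1) = 1
A² = 
  [  1,   2,   0]
  [  0,   0,   0]
  [  0,  -5,   1]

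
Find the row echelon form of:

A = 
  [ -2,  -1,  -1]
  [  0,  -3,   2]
Row operations:
No row operations needed (already in echelon form).

Resulting echelon form:
REF = 
  [ -2,  -1,  -1]
  [  0,  -3,   2]

Rank = 2 (number of non-zero pivot rows).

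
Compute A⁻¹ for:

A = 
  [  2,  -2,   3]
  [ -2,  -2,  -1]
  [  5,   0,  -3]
det(A) = (2)·((-2)(-3) - (-1)(0)) - (-2)·((-2)(-3) - (-1)(5)) + (3)·((-2)(0) - (-2)(5))
  = (2)(6) - (-2)(11) + (3)(10)
  = 64
det(A) = 64 ≠ 0, so A is invertible.

Cofactors Cᵢⱼ = (-1)ⁱ⁺ʲ·Mᵢⱼ:
C = 
  [  6, -11,  10]
  [ -6, -21, -10]
  [  8,  -4,  -8]

adj(A) = Cᵀ:
adj(A) = 
  [  6,  -6,   8]
  [-11, -21,  -4]
  [ 10, -10,  -8]

A⁻¹ = (1/64) · adj(A):
A⁻¹ = 
  [  3/32,  -3/32,    1/8]
  [-11/64, -21/64,  -1/16]
  [  5/32,  -5/32,   -1/8]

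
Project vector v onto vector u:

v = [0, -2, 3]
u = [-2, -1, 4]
proj_u(v) = [-4/3, -2/3, 8/3]

v·u = (0)(-2) + (-2)(-1) + (3)(4) = 14
u·u = (-2)² + (-1)² + (4)² = 21
proj_u(v) = (v·u / u·u) × u = (14/21) × u = (2/3) × u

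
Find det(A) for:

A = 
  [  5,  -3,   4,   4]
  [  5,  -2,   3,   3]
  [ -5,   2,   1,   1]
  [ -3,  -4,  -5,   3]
160

Cofactor expansion along row 1: det(A) = a₁₁M₁₁ - a₁₂M₁₂ + a₁₃M₁₃ - a₁₄M₁₄

M₁₁ = det[[-2, 3, 3]; [2, 1, 1]; [-4, -5, 3]]
  = (-2)·((1)(3) - (1)(-5)) - (3)·((2)(3) - (1)(-4)) + (3)·((2)(-5) - (1)(-4))
  = (-2)(8) - (3)(10) + (3)(-6)
  = -64
M₁₂ = det[[5, 3, 3]; [-5, 1, 1]; [-3, -5, 3]]
  = (5)·((1)(3) - (1)(-5)) - (3)·((-5)(3) - (1)(-3)) + (3)·((-5)(-5) - (1)(-3))
  = (5)(8) - (3)(-12) + (3)(28)
  = 160
M₁₃ = det[[5, -2, 3]; [-5, 2, 1]; [-3, -4, 3]]
  = (5)·((2)(3) - (1)(-4)) - (-2)·((-5)(3) - (1)(-3)) + (3)·((-5)(-4) - (2)(-3))
  = (5)(10) - (-2)(-12) + (3)(26)
  = 104
M₁₄ = det[[5, -2, 3]; [-5, 2, 1]; [-3, -4, -5]]
  = (5)·((2)(-5) - (1)(-4)) - (-2)·((-5)(-5) - (1)(-3)) + (3)·((-5)(-4) - (2)(-3))
  = (5)(-6) - (-2)(28) + (3)(26)
  = 104

det(A) = (5)(-64) - (-3)(160) + (4)(104) - (4)(104) = 160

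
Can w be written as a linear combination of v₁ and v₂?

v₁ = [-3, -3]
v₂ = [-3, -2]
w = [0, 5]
Yes

Form the augmented matrix and row-reduce:
[v₁|v₂|w] = 
  [ -3,  -3,   0]
  [ -3,  -2,   5]
R2 → R2 - (1)·R1
REF = 
  [ -3,  -3,   0]
  [  0,   1,   5]

No row of the form [0 0 | nonzero], so the system is consistent. Back-substitution gives c₁ = -5, c₂ = 5: w = (-5)·v₁ + (5)·v₂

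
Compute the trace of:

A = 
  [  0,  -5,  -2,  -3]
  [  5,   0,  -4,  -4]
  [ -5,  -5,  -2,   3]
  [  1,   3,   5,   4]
2

tr(A) = 0 + 0 + -2 + 4 = 2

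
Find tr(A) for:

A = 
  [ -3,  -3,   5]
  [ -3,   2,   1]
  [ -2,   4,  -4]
-5

tr(A) = -3 + 2 + -4 = -5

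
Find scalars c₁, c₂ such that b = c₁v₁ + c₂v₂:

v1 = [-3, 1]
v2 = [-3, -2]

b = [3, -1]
c1 = -1, c2 = 0

b = -1·v1 + 0·v2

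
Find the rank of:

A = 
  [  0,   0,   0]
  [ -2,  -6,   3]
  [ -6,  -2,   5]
rank(A) = 2

Row reduce:
Swap R1 ↔ R2
R3 → R3 - (3)·R1
Swap R2 ↔ R3
REF = 
  [ -2,  -6,   3]
  [  0,  16,  -4]
  [  0,   0,   0]
Pivot columns: 1, 2 → 2 pivots.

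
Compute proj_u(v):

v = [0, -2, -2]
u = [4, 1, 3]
v·u = (0)(4) + (-2)(1) + (-2)(3) = -8
u·u = (4)² + (1)² + (3)² = 26
proj_u(v) = (v·u / u·u) × u = (-8/26) × u = (-4/13) × u

proj_u(v) = [-16/13, -4/13, -12/13]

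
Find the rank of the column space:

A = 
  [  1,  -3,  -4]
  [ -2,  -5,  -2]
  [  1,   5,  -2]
Row reduce:
R2 → R2 + (2)·R1
R3 → R3 - (1)·R1
R3 → R3 + (8/11)·R2
REF = 
  [     1,     -3,     -4]
  [     0,    -11,    -10]
  [     0,      0, -58/11]
Pivot columns: 1, 2, 3 → 3 pivots.
dim(Col(A)) = number of pivot columns = 3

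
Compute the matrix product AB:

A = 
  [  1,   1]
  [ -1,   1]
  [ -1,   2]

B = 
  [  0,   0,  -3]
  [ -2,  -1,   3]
AB = 
  [ -2,  -1,   0]
  [ -2,  -1,   6]
  [ -4,  -2,   9]

A is 3×2 and B is 2×3, so AB is 3×3. Each entry is (row of A)·(column of B):
AB[1,1] = (1)(0) + (1)(-2) = -2
AB[1,2] = (1)(0) + (1)(-1) = -1
AB[1,3] = (1)(-3) + (1)(3) = 0
AB[2,1] = (-1)(0) + (1)(-2) = -2
AB[2,2] = (-1)(0) + (1)(-1) = -1
AB[2,3] = (-1)(-3) + (1)(3) = 6
AB[3,1] = (-1)(0) + (2)(-2) = -4
AB[3,2] = (-1)(0) + (2)(-1) = -2
AB[3,3] = (-1)(-3) + (2)(3) = 9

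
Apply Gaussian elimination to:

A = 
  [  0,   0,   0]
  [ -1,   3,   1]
Row operations:
Swap R1 ↔ R2

Resulting echelon form:
REF = 
  [ -1,   3,   1]
  [  0,   0,   0]

Rank = 1 (number of non-zero pivot rows).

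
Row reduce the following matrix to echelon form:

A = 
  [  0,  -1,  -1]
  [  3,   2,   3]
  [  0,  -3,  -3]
Row operations:
Swap R1 ↔ R2
R3 → R3 - (3)·R2

Resulting echelon form:
REF = 
  [  3,   2,   3]
  [  0,  -1,  -1]
  [  0,   0,   0]

Rank = 2 (number of non-zero pivot rows).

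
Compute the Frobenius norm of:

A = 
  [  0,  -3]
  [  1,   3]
||A||_F = 4.359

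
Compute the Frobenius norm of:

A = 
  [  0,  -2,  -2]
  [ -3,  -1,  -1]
||A||_F = 4.359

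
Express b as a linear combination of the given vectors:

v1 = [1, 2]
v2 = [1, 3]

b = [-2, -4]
c1 = -2, c2 = 0

b = -2·v1 + 0·v2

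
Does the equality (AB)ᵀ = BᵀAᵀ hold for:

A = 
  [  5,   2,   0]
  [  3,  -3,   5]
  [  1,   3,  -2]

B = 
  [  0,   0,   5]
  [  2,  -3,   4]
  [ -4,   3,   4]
Yes

(AB)ᵀ = 
  [  4, -26,  14]
  [ -6,  24, -15]
  [ 33,  23,   9]

BᵀAᵀ = 
  [  4, -26,  14]
  [ -6,  24, -15]
  [ 33,  23,   9]

Both sides are equal — this is the standard identity (AB)ᵀ = BᵀAᵀ, which holds for all A, B.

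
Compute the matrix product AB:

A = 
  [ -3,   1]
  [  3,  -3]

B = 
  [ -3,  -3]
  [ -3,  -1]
A is 2×2 and B is 2×2, so AB is 2×2. Each entry is (row of A)·(column of B):
AB[1,1] = (-3)(-3) + (1)(-3) = 6
AB[1,2] = (-3)(-3) + (1)(-1) = 8
AB[2,1] = (3)(-3) + (-3)(-3) = 0
AB[2,2] = (3)(-3) + (-3)(-1) = -6

AB = 
  [  6,   8]
  [  0,  -6]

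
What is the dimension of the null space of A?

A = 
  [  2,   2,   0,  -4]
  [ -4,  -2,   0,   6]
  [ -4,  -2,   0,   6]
nullity(A) = 2

Row reduce:
R2 → R2 + (2)·R1
R3 → R3 + (2)·R1
R3 → R3 - (1)·R2
REF = 
  [  2,   2,   0,  -4]
  [  0,   2,   0,  -2]
  [  0,   0,   0,   0]
Pivot columns: 1, 2 → 2 pivots.
rank(A) = 2, so nullity(A) = 4 - 2 = 2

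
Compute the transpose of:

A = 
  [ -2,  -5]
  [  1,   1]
Aᵀ = 
  [ -2,   1]
  [ -5,   1]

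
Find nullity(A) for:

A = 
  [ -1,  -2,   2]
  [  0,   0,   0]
nullity(A) = 2

Row reduce:
(no row operations needed)
REF = 
  [ -1,  -2,   2]
  [  0,   0,   0]
Pivot columns: 1 → 1 pivot.
rank(A) = 1, so nullity(A) = 3 - 1 = 2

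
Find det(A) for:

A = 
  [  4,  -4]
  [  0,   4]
16

For a 2×2 matrix, det = ad - bc = (4)(4) - (-4)(0) = 16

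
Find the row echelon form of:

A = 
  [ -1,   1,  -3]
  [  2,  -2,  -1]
Row operations:
R2 → R2 + (2)·R1

Resulting echelon form:
REF = 
  [ -1,   1,  -3]
  [  0,   0,  -7]

Rank = 2 (number of non-zero pivot rows).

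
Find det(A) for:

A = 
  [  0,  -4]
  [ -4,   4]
For a 2×2 matrix, det = ad - bc = (0)(4) - (-4)(-4) = -16

det(A) = -16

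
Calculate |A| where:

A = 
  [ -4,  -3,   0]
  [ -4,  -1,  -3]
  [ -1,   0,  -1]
Cofactor expansion along row 1:
det(A) = (-4)·((-1)(-1) - (-3)(0)) - (-3)·((-4)(-1) - (-3)(-1)) + (0)·((-4)(0) - (-1)(-1))
  = (-4)(1) - (-3)(1) + (0)(-1)
  = -1

det(A) = -1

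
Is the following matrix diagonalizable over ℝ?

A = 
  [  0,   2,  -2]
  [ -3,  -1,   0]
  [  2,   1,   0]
No

Characteristic polynomial: det(λI - A) = λ³ + λ² + 10λ - 2
By the rational root theorem any rational root is an integer dividing 2; none of those is a root, so p(λ) has no rational roots and hence (being an irreducible cubic) no repeated roots.
Discriminant of the cubic: Δ = -4360
Δ < 0 ⇒ one real eigenvalue and a complex-conjugate pair: λ ≈ -0.5977 + 3.143i, -0.5977 - 3.143i, 0.1954
Has complex eigenvalues (not diagonalizable over ℝ).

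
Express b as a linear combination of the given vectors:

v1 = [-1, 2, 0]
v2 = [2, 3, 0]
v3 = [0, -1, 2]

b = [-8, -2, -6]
c1 = 2, c2 = -3, c3 = -3

b = 2·v1 + -3·v2 + -3·v3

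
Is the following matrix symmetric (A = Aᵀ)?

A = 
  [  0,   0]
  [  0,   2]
Yes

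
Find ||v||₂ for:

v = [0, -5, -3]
5.831

||v||₂ = √((0)² + (-5)² + (-3)²) = √34 = 5.831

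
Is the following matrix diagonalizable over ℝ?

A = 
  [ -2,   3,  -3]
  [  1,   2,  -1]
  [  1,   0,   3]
No

Characteristic polynomial: det(λI - A) = λ³ - 3λ² - 4λ + 18
By the rational root theorem any rational root is an integer dividing 18; none of those is a root, so p(λ) has no rational roots and hence (being an irreducible cubic) no repeated roots.
Discriminant of the cubic: Δ = -2516
Δ < 0 ⇒ one real eigenvalue and a complex-conjugate pair: λ ≈ -2.267, 2.633 + 1.002i, 2.633 - 1.002i
Has complex eigenvalues (not diagonalizable over ℝ).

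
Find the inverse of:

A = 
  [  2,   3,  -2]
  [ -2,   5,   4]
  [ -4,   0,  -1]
det(A) = (2)·((5)(-1) - (4)(0)) - (3)·((-2)(-1) - (4)(-4)) + (-2)·((-2)(0) - (5)(-4))
  = (2)(-5) - (3)(18) + (-2)(20)
  = -104
det(A) = -104 ≠ 0, so A is invertible.

Cofactors Cᵢⱼ = (-1)ⁱ⁺ʲ·Mᵢⱼ:
C = 
  [ -5, -18,  20]
  [  3, -10, -12]
  [ 22,  -4,  16]

adj(A) = Cᵀ:
adj(A) = 
  [ -5,   3,  22]
  [-18, -10,  -4]
  [ 20, -12,  16]

A⁻¹ = (-1/104) · adj(A):
A⁻¹ = 
  [ 5/104, -3/104, -11/52]
  [  9/52,   5/52,   1/26]
  [ -5/26,   3/26,  -2/13]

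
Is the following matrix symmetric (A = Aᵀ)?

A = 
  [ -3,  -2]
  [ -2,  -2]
Yes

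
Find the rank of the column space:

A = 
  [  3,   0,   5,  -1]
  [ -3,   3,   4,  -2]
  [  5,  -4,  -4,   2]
dim(Col(A)) = 3

Row reduce:
R2 → R2 + (1)·R1
R3 → R3 - (5/3)·R1
R3 → R3 + (4/3)·R2
REF = 
  [   3,    0,    5,   -1]
  [   0,    3,    9,   -3]
  [   0,    0, -1/3, -1/3]
Pivot columns: 1, 2, 3 → 3 pivots.
dim(Col(A)) = number of pivot columns = 3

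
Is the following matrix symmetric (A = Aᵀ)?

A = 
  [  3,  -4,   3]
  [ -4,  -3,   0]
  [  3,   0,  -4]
Yes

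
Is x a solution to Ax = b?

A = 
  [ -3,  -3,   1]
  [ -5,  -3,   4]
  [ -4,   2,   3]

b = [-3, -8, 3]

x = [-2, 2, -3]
Yes

Ax = [-3, -8, 3] = b ✓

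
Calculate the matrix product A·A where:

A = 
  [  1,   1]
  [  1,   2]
A² = A·A:
A²[1,1] = (1)(1) + (1)(1) = 2
A²[1,2] = (1)(1) + (1)(2) = 3
A²[2,1] = (1)(1) + (2)(1) = 3
A²[2,2] = (1)(1) + (2)(2) = 5
A² = 
  [  2,   3]
  [  3,   5]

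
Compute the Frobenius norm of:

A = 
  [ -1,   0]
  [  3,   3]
||A||_F = 4.359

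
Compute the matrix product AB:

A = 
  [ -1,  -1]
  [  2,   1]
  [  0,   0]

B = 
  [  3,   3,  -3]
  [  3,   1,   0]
AB = 
  [ -6,  -4,   3]
  [  9,   7,  -6]
  [  0,   0,   0]

A is 3×2 and B is 2×3, so AB is 3×3. Each entry is (row of A)·(column of B):
AB[1,1] = (-1)(3) + (-1)(3) = -6
AB[1,2] = (-1)(3) + (-1)(1) = -4
AB[1,3] = (-1)(-3) + (-1)(0) = 3
AB[2,1] = (2)(3) + (1)(3) = 9
AB[2,2] = (2)(3) + (1)(1) = 7
AB[2,3] = (2)(-3) + (1)(0) = -6
AB[3,1] = (0)(3) + (0)(3) = 0
AB[3,2] = (0)(3) + (0)(1) = 0
AB[3,3] = (0)(-3) + (0)(0) = 0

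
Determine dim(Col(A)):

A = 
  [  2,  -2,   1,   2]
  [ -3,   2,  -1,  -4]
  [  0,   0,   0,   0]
Row reduce:
R2 → R2 + (3/2)·R1
REF = 
  [  2,  -2,   1,   2]
  [  0,  -1, 1/2,  -1]
  [  0,   0,   0,   0]
Pivot columns: 1, 2 → 2 pivots.
dim(Col(A)) = number of pivot columns = 2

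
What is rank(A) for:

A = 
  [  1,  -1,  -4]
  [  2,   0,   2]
Row reduce:
R2 → R2 - (2)·R1
REF = 
  [  1,  -1,  -4]
  [  0,   2,  10]
Pivot columns: 1, 2 → 2 pivots.

rank(A) = 2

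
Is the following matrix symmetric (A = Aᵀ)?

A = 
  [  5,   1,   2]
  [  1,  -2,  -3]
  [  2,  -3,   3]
Yes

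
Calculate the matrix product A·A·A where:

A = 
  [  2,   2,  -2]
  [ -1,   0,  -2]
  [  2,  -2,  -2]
A^3 = 
  [-20,   4,  -4]
  [ -2, -24,  -4]
  [  4,  -4, -28]

A² = A·A:
A²[1,1] = (2)(2) + (2)(-1) + (-2)(2) = -2
A²[1,2] = (2)(2) + (2)(0) + (-2)(-2) = 8
A²[1,3] = (2)(-2) + (2)(-2) + (-2)(-2) = -4
A²[2,1] = (-1)(2) + (0)(-1) + (-2)(2) = -6
A²[2,2] = (-1)(2) + (0)(0) + (-2)(-2) = 2
A²[2,3] = (-1)(-2) + (0)(-2) + (-2)(-2) = 6
A²[3,1] = (2)(2) + (-2)(-1) + (-2)(2) = 2
A²[3,2] = (2)(2) + (-2)(0) + (-2)(-2) = 8
A²[3,3] = (2)(-2) + (-2)(-2) + (-2)(-2) = 4
A² = 
  [ -2,   8,  -4]
  [ -6,   2,   6]
  [  2,   8,   4]

A^3 = A^2·A:
A^3[1,1] = (-2)(2) + (8)(-1) + (-4)(2) = -20
A^3[1,2] = (-2)(2) + (8)(0) + (-4)(-2) = 4
A^3[1,3] = (-2)(-2) + (8)(-2) + (-4)(-2) = -4
A^3[2,1] = (-6)(2) + (2)(-1) + (6)(2) = -2
A^3[2,2] = (-6)(2) + (2)(0) + (6)(-2) = -24
A^3[2,3] = (-6)(-2) + (2)(-2) + (6)(-2) = -4
A^3[3,1] = (2)(2) + (8)(-1) + (4)(2) = 4
A^3[3,2] = (2)(2) + (8)(0) + (4)(-2) = -4
A^3[3,3] = (2)(-2) + (8)(-2) + (4)(-2) = -28
A^3 = 
  [-20,   4,  -4]
  [ -2, -24,  -4]
  [  4,  -4, -28]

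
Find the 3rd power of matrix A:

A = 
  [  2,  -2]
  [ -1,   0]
A² = A·A:
A²[1,1] = (2)(2) + (-2)(-1) = 6
A²[1,2] = (2)(-2) + (-2)(0) = -4
A²[2,1] = (-1)(2) + (0)(-1) = -2
A²[2,2] = (-1)(-2) + (0)(0) = 2
A² = 
  [  6,  -4]
  [ -2,   2]

A^3 = A^2·A:
A^3[1,1] = (6)(2) + (-4)(-1) = 16
A^3[1,2] = (6)(-2) + (-4)(0) = -12
A^3[2,1] = (-2)(2) + (2)(-1) = -6
A^3[2,2] = (-2)(-2) + (2)(0) = 4
A^3 = 
  [ 16, -12]
  [ -6,   4]

Therefore
A^3 = 
  [ 16, -12]
  [ -6,   4]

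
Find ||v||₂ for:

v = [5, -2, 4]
6.708

||v||₂ = √((5)² + (-2)² + (4)²) = √45 = 6.708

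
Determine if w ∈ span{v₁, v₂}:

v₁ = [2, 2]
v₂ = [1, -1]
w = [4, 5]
Yes

Form the augmented matrix and row-reduce:
[v₁|v₂|w] = 
  [  2,   1,   4]
  [  2,  -1,   5]
R2 → R2 - (1)·R1
REF = 
  [  2,   1,   4]
  [  0,  -2,   1]

No row of the form [0 0 | nonzero], so the system is consistent. Back-substitution gives c₁ = 9/4, c₂ = -1/2: w = (9/4)·v₁ + (-1/2)·v₂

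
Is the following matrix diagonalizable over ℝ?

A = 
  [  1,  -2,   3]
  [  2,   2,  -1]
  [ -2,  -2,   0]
No

Characteristic polynomial: det(λI - A) = λ³ - 3λ² + 10λ + 6
By the rational root theorem any rational root is an integer dividing 6; none of those is a root, so p(λ) has no rational roots and hence (being an irreducible cubic) no repeated roots.
Discriminant of the cubic: Δ = -6664
Δ < 0 ⇒ one real eigenvalue and a complex-conjugate pair: λ ≈ 1.755 + 2.951i, 1.755 - 2.951i, -0.5091
Has complex eigenvalues (not diagonalizable over ℝ).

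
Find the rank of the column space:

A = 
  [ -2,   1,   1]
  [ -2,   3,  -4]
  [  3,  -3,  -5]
dim(Col(A)) = 3

Row reduce:
R2 → R2 - (1)·R1
R3 → R3 + (3/2)·R1
R3 → R3 + (3/4)·R2
REF = 
  [   -2,     1,     1]
  [    0,     2,    -5]
  [    0,     0, -29/4]
Pivot columns: 1, 2, 3 → 3 pivots.
dim(Col(A)) = number of pivot columns = 3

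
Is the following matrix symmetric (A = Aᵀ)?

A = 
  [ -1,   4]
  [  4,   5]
Yes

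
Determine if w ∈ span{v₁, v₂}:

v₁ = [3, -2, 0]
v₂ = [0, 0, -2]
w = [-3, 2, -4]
Yes

Form the augmented matrix and row-reduce:
[v₁|v₂|w] = 
  [  3,   0,  -3]
  [ -2,   0,   2]
  [  0,  -2,  -4]
R2 → R2 + (2/3)·R1
Swap R2 ↔ R3
REF = 
  [  3,   0,  -3]
  [  0,  -2,  -4]
  [  0,   0,   0]

No row of the form [0 0 | nonzero], so the system is consistent. Back-substitution gives c₁ = -1, c₂ = 2: w = (-1)·v₁ + (2)·v₂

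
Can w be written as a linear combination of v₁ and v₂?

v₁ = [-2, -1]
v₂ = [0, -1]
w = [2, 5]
Yes

Form the augmented matrix and row-reduce:
[v₁|v₂|w] = 
  [ -2,   0,   2]
  [ -1,  -1,   5]
R2 → R2 - (1/2)·R1
REF = 
  [ -2,   0,   2]
  [  0,  -1,   4]

No row of the form [0 0 | nonzero], so the system is consistent. Back-substitution gives c₁ = -1, c₂ = -4: w = (-1)·v₁ + (-4)·v₂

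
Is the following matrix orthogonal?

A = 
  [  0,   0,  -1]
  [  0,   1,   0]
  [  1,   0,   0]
Yes

AᵀA = 
  [  1,   0,   0]
  [  0,   1,   0]
  [  0,   0,   1]
= I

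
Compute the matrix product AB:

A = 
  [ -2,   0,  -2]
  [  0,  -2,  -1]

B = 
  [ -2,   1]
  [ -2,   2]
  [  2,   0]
AB = 
  [  0,  -2]
  [  2,  -4]

A is 2×3 and B is 3×2, so AB is 2×2. Each entry is (row of A)·(column of B):
AB[1,1] = (-2)(-2) + (0)(-2) + (-2)(2) = 0
AB[1,2] = (-2)(1) + (0)(2) + (-2)(0) = -2
AB[2,1] = (0)(-2) + (-2)(-2) + (-1)(2) = 2
AB[2,2] = (0)(1) + (-2)(2) + (-1)(0) = -4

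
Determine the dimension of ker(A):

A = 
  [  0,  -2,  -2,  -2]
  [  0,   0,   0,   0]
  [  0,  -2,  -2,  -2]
nullity(A) = 3

Row reduce:
R3 → R3 - (1)·R1
REF = 
  [  0,  -2,  -2,  -2]
  [  0,   0,   0,   0]
  [  0,   0,   0,   0]
Pivot columns: 2 → 1 pivot.
rank(A) = 1, so nullity(A) = 4 - 1 = 3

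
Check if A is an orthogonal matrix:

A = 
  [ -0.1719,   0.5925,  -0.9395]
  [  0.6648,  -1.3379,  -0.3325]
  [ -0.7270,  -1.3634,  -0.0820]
No

AᵀA = 
  [  1,  -0.0001,   0.0001]
  [ -0.0001,   3.9999,   0]
  [  0.0001,   0,   0.9999]
≠ I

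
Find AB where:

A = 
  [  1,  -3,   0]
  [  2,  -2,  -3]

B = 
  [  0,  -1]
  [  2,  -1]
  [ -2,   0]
A is 2×3 and B is 3×2, so AB is 2×2. Each entry is (row of A)·(column of B):
AB[1,1] = (1)(0) + (-3)(2) + (0)(-2) = -6
AB[1,2] = (1)(-1) + (-3)(-1) + (0)(0) = 2
AB[2,1] = (2)(0) + (-2)(2) + (-3)(-2) = 2
AB[2,2] = (2)(-1) + (-2)(-1) + (-3)(0) = 0

AB = 
  [ -6,   2]
  [  2,   0]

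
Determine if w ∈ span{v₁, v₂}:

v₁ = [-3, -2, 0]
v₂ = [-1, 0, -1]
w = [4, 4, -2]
Yes

Form the augmented matrix and row-reduce:
[v₁|v₂|w] = 
  [ -3,  -1,   4]
  [ -2,   0,   4]
  [  0,  -1,  -2]
R2 → R2 - (2/3)·R1
R3 → R3 + (3/2)·R2
REF = 
  [ -3,  -1,   4]
  [  0, 2/3, 4/3]
  [  0,   0,   0]

No row of the form [0 0 | nonzero], so the system is consistent. Back-substitution gives c₁ = -2, c₂ = 2: w = (-2)·v₁ + (2)·v₂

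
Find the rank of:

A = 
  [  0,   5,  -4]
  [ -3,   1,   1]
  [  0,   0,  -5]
Row reduce:
Swap R1 ↔ R2
REF = 
  [ -3,   1,   1]
  [  0,   5,  -4]
  [  0,   0,  -5]
Pivot columns: 1, 2, 3 → 3 pivots.

rank(A) = 3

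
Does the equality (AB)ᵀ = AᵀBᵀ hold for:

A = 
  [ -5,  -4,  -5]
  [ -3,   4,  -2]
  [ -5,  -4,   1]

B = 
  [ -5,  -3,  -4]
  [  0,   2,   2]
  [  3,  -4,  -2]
No

(AB)ᵀ = 
  [ 10,   9,  28]
  [ 27,  25,   3]
  [ 22,  24,  10]

AᵀBᵀ = 
  [ 54, -16,   7]
  [ 24,   0, -20]
  [ 27,  -2,  -9]

The two matrices differ, so (AB)ᵀ ≠ AᵀBᵀ in general. The correct identity is (AB)ᵀ = BᵀAᵀ.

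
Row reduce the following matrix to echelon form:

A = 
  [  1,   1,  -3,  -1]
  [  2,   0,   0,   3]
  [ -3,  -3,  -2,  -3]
Row operations:
R2 → R2 - (2)·R1
R3 → R3 + (3)·R1

Resulting echelon form:
REF = 
  [  1,   1,  -3,  -1]
  [  0,  -2,   6,   5]
  [  0,   0, -11,  -6]

Rank = 3 (number of non-zero pivot rows).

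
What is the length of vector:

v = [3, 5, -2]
6.164

||v||₂ = √((3)² + (5)² + (-2)²) = √38 = 6.164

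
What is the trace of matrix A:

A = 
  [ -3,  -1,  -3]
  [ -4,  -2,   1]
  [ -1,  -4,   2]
-3

tr(A) = -3 + -2 + 2 = -3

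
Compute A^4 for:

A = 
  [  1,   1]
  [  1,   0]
A² = A·A:
A²[1,1] = (1)(1) + (1)(1) = 2
A²[1,2] = (1)(1) + (1)(0) = 1
A²[2,1] = (1)(1) + (0)(1) = 1
A²[2,2] = (1)(1) + (0)(0) = 1
A² = 
  [  2,   1]
  [  1,   1]

A^3 = A^2·A:
A^3[1,1] = (2)(1) + (1)(1) = 3
A^3[1,2] = (2)(1) + (1)(0) = 2
A^3[2,1] = (1)(1) + (1)(1) = 2
A^3[2,2] = (1)(1) + (1)(0) = 1
A^3 = 
  [  3,   2]
  [  2,   1]

A^4 = A^3·A:
A^4[1,1] = (3)(1) + (2)(1) = 5
A^4[1,2] = (3)(1) + (2)(0) = 3
A^4[2,1] = (2)(1) + (1)(1) = 3
A^4[2,2] = (2)(1) + (1)(0) = 2
A^4 = 
  [  5,   3]
  [  3,   2]

Therefore
A^4 = 
  [  5,   3]
  [  3,   2]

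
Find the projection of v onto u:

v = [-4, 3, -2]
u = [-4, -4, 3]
v·u = (-4)(-4) + (3)(-4) + (-2)(3) = -2
u·u = (-4)² + (-4)² + (3)² = 41
proj_u(v) = (v·u / u·u) × u = (-2/41) × u

proj_u(v) = [8/41, 8/41, -6/41]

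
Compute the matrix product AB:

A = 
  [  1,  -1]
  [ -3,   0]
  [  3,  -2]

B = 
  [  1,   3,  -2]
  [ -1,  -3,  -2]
A is 3×2 and B is 2×3, so AB is 3×3. Each entry is (row of A)·(column of B):
AB[1,1] = (1)(1) + (-1)(-1) = 2
AB[1,2] = (1)(3) + (-1)(-3) = 6
AB[1,3] = (1)(-2) + (-1)(-2) = 0
AB[2,1] = (-3)(1) + (0)(-1) = -3
AB[2,2] = (-3)(3) + (0)(-3) = -9
AB[2,3] = (-3)(-2) + (0)(-2) = 6
AB[3,1] = (3)(1) + (-2)(-1) = 5
AB[3,2] = (3)(3) + (-2)(-3) = 15
AB[3,3] = (3)(-2) + (-2)(-2) = -2

AB = 
  [  2,   6,   0]
  [ -3,  -9,   6]
  [  5,  15,  -2]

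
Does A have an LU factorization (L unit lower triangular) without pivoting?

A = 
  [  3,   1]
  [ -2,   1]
Yes.
A[1,1] = 3 ≠ 0, so Gaussian elimination proceeds without a row swap: multiplier ℓ₂₁ = (-2)/(3) = -2/3, and U[2,2] = 1 - (-2/3)(1) = 5/3.
L = 
  [   1,    0]
  [-2/3,    1]
U = 
  [  3,   1]
  [  0, 5/3]
Check row 2 of LU: [(-2/3)(3), (-2/3)(1) + (5/3)] = [-2, 1] = row 2 of A ✓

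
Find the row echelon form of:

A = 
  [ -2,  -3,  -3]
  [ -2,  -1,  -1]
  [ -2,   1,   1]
Row operations:
R2 → R2 - (1)·R1
R3 → R3 - (1)·R1
R3 → R3 - (2)·R2

Resulting echelon form:
REF = 
  [ -2,  -3,  -3]
  [  0,   2,   2]
  [  0,   0,   0]

Rank = 2 (number of non-zero pivot rows).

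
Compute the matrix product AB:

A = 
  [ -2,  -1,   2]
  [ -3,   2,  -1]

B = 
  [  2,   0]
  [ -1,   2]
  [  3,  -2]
AB = 
  [  3,  -6]
  [-11,   6]

A is 2×3 and B is 3×2, so AB is 2×2. Each entry is (row of A)·(column of B):
AB[1,1] = (-2)(2) + (-1)(-1) + (2)(3) = 3
AB[1,2] = (-2)(0) + (-1)(2) + (2)(-2) = -6
AB[2,1] = (-3)(2) + (2)(-1) + (-1)(3) = -11
AB[2,2] = (-3)(0) + (2)(2) + (-1)(-2) = 6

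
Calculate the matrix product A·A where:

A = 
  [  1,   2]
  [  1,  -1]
A² = A·A:
A²[1,1] = (1)(1) + (2)(1) = 3
A²[1,2] = (1)(2) + (2)(-1) = 0
A²[2,1] = (1)(1) + (-1)(1) = 0
A²[2,2] = (1)(2) + (-1)(-1) = 3
A² = 
  [  3,   0]
  [  0,   3]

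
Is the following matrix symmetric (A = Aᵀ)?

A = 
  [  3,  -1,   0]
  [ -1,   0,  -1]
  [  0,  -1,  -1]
Yes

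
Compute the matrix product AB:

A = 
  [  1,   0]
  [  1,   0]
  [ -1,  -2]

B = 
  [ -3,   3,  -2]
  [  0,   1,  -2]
A is 3×2 and B is 2×3, so AB is 3×3. Each entry is (row of A)·(column of B):
AB[1,1] = (1)(-3) + (0)(0) = -3
AB[1,2] = (1)(3) + (0)(1) = 3
AB[1,3] = (1)(-2) + (0)(-2) = -2
AB[2,1] = (1)(-3) + (0)(0) = -3
AB[2,2] = (1)(3) + (0)(1) = 3
AB[2,3] = (1)(-2) + (0)(-2) = -2
AB[3,1] = (-1)(-3) + (-2)(0) = 3
AB[3,2] = (-1)(3) + (-2)(1) = -5
AB[3,3] = (-1)(-2) + (-2)(-2) = 6

AB = 
  [ -3,   3,  -2]
  [ -3,   3,  -2]
  [  3,  -5,   6]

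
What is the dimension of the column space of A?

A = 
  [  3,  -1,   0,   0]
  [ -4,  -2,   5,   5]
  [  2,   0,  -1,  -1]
Row reduce:
R2 → R2 + (4/3)·R1
R3 → R3 - (2/3)·R1
R3 → R3 + (1/5)·R2
REF = 
  [    3,    -1,     0,     0]
  [    0, -10/3,     5,     5]
  [    0,     0,     0,     0]
Pivot columns: 1, 2 → 2 pivots.
dim(Col(A)) = number of pivot columns = 2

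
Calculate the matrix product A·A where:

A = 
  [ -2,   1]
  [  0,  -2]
A² = A·A:
A²[1,1] = (-2)(-2) + (1)(0) = 4
A²[1,2] = (-2)(1) + (1)(-2) = -4
A²[2,1] = (0)(-2) + (-2)(0) = 0
A²[2,2] = (0)(1) + (-2)(-2) = 4
A² = 
  [  4,  -4]
  [  0,   4]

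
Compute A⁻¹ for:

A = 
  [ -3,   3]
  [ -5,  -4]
det(A) = (-3)(-4) - (3)(-5) = 27
For a 2×2 matrix, A⁻¹ = (1/det(A)) · [[d, -b], [-c, a]]
    = (1/27) · [[-4, -3], [5, -3]]

A⁻¹ = 
  [-4/27,  -1/9]
  [ 5/27,  -1/9]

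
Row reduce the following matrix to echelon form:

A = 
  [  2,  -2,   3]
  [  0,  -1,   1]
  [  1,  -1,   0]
Row operations:
R3 → R3 - (1/2)·R1

Resulting echelon form:
REF = 
  [   2,   -2,    3]
  [   0,   -1,    1]
  [   0,    0, -3/2]

Rank = 3 (number of non-zero pivot rows).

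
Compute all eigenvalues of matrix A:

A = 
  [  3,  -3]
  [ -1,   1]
λ = 4, 0

tr(A) = 4, det(A) = 0
Characteristic polynomial: λ² - tr(A)λ + det(A) = λ² - 4λ
λ² - 4λ = λ(λ - 4)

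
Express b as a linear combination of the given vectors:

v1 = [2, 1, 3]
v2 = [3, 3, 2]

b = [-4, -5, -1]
c1 = 1, c2 = -2

b = 1·v1 + -2·v2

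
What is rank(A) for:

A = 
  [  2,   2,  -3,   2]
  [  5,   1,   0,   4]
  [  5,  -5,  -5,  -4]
rank(A) = 3

Row reduce:
R2 → R2 - (5/2)·R1
R3 → R3 - (5/2)·R1
R3 → R3 - (5/2)·R2
REF = 
  [    2,     2,    -3,     2]
  [    0,    -4,  15/2,    -1]
  [    0,     0, -65/4, -13/2]
Pivot columns: 1, 2, 3 → 3 pivots.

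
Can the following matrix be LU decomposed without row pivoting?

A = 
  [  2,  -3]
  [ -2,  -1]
Yes.
A[1,1] = 2 ≠ 0, so Gaussian elimination proceeds without a row swap: multiplier ℓ₂₁ = (-2)/(2) = -1, and U[2,2] = -1 - (-1)(-3) = -4.
L = 
  [  1,   0]
  [ -1,   1]
U = 
  [  2,  -3]
  [  0,  -4]
Check row 2 of LU: [(-1)(2), (-1)(-3) + (-4)] = [-2, -1] = row 2 of A ✓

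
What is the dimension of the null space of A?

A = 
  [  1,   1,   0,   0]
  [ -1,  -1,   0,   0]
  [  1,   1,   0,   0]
nullity(A) = 3

Row reduce:
R2 → R2 + (1)·R1
R3 → R3 - (1)·R1
REF = 
  [  1,   1,   0,   0]
  [  0,   0,   0,   0]
  [  0,   0,   0,   0]
Pivot columns: 1 → 1 pivot.
rank(A) = 1, so nullity(A) = 4 - 1 = 3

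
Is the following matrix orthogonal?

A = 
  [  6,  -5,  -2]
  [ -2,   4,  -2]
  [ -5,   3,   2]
No

AᵀA = 
  [ 65, -53, -18]
  [-53,  50,   8]
  [-18,   8,  12]
≠ I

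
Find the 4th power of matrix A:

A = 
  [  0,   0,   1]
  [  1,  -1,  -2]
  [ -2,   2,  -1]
A² = A·A:
A²[1,1] = (0)(0) + (0)(1) + (1)(-2) = -2
A²[1,2] = (0)(0) + (0)(-1) + (1)(2) = 2
A²[1,3] = (0)(1) + (0)(-2) + (1)(-1) = -1
A²[2,1] = (1)(0) + (-1)(1) + (-2)(-2) = 3
A²[2,2] = (1)(0) + (-1)(-1) + (-2)(2) = -3
A²[2,3] = (1)(1) + (-1)(-2) + (-2)(-1) = 5
A²[3,1] = (-2)(0) + (2)(1) + (-1)(-2) = 4
A²[3,2] = (-2)(0) + (2)(-1) + (-1)(2) = -4
A²[3,3] = (-2)(1) + (2)(-2) + (-1)(-1) = -5
A² = 
  [ -2,   2,  -1]
  [  3,  -3,   5]
  [  4,  -4,  -5]

A^3 = A^2·A:
A^3[1,1] = (-2)(0) + (2)(1) + (-1)(-2) = 4
A^3[1,2] = (-2)(0) + (2)(-1) + (-1)(2) = -4
A^3[1,3] = (-2)(1) + (2)(-2) + (-1)(-1) = -5
A^3[2,1] = (3)(0) + (-3)(1) + (5)(-2) = -13
A^3[2,2] = (3)(0) + (-3)(-1) + (5)(2) = 13
A^3[2,3] = (3)(1) + (-3)(-2) + (5)(-1) = 4
A^3[3,1] = (4)(0) + (-4)(1) + (-5)(-2) = 6
A^3[3,2] = (4)(0) + (-4)(-1) + (-5)(2) = -6
A^3[3,3] = (4)(1) + (-4)(-2) + (-5)(-1) = 17
A^3 = 
  [  4,  -4,  -5]
  [-13,  13,   4]
  [  6,  -6,  17]

A^4 = A^3·A:
A^4[1,1] = (4)(0) + (-4)(1) + (-5)(-2) = 6
A^4[1,2] = (4)(0) + (-4)(-1) + (-5)(2) = -6
A^4[1,3] = (4)(1) + (-4)(-2) + (-5)(-1) = 17
A^4[2,1] = (-13)(0) + (13)(1) + (4)(-2) = 5
A^4[2,2] = (-13)(0) + (13)(-1) + (4)(2) = -5
A^4[2,3] = (-13)(1) + (13)(-2) + (4)(-1) = -43
A^4[3,1] = (6)(0) + (-6)(1) + (17)(-2) = -40
A^4[3,2] = (6)(0) + (-6)(-1) + (17)(2) = 40
A^4[3,3] = (6)(1) + (-6)(-2) + (17)(-1) = 1
A^4 = 
  [  6,  -6,  17]
  [  5,  -5, -43]
  [-40,  40,   1]

Therefore
A^4 = 
  [  6,  -6,  17]
  [  5,  -5, -43]
  [-40,  40,   1]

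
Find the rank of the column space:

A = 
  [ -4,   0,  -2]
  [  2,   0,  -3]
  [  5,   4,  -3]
dim(Col(A)) = 3

Row reduce:
R2 → R2 + (1/2)·R1
R3 → R3 + (5/4)·R1
Swap R2 ↔ R3
REF = 
  [   -4,     0,    -2]
  [    0,     4, -11/2]
  [    0,     0,    -4]
Pivot columns: 1, 2, 3 → 3 pivots.
dim(Col(A)) = number of pivot columns = 3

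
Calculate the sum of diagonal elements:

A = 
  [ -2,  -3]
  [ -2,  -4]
-6

tr(A) = -2 + -4 = -6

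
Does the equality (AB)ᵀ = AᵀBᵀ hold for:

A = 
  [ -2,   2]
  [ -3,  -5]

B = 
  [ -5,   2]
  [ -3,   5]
No

(AB)ᵀ = 
  [  4,  30]
  [  6, -31]

AᵀBᵀ = 
  [  4,  -9]
  [-20, -31]

The two matrices differ, so (AB)ᵀ ≠ AᵀBᵀ in general. The correct identity is (AB)ᵀ = BᵀAᵀ.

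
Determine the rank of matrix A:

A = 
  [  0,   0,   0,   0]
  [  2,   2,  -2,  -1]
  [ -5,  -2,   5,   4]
rank(A) = 2

Row reduce:
Swap R1 ↔ R2
R3 → R3 + (5/2)·R1
Swap R2 ↔ R3
REF = 
  [  2,   2,  -2,  -1]
  [  0,   3,   0, 3/2]
  [  0,   0,   0,   0]
Pivot columns: 1, 2 → 2 pivots.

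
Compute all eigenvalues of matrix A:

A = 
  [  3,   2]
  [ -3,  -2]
tr(A) = 1, det(A) = 0
Characteristic polynomial: λ² - tr(A)λ + det(A) = λ² - λ
λ² - λ = λ(λ - 1)

λ = 1, 0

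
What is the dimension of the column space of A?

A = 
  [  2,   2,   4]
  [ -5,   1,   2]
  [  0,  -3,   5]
Row reduce:
R2 → R2 + (5/2)·R1
R3 → R3 + (1/2)·R2
REF = 
  [  2,   2,   4]
  [  0,   6,  12]
  [  0,   0,  11]
Pivot columns: 1, 2, 3 → 3 pivots.
dim(Col(A)) = number of pivot columns = 3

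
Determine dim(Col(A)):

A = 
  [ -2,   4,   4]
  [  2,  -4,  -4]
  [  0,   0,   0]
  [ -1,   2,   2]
Row reduce:
R2 → R2 + (1)·R1
R4 → R4 - (1/2)·R1
REF = 
  [ -2,   4,   4]
  [  0,   0,   0]
  [  0,   0,   0]
  [  0,   0,   0]
Pivot columns: 1 → 1 pivot.
dim(Col(A)) = number of pivot columns = 1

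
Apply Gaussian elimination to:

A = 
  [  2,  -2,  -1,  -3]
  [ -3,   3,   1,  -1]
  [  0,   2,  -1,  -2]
Row operations:
R2 → R2 + (3/2)·R1
Swap R2 ↔ R3

Resulting echelon form:
REF = 
  [    2,    -2,    -1,    -3]
  [    0,     2,    -1,    -2]
  [    0,     0,  -1/2, -11/2]

Rank = 3 (number of non-zero pivot rows).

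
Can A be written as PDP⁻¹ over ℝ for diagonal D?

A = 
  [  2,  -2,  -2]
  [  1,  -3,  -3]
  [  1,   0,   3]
No

Characteristic polynomial: det(λI - A) = λ³ - 2λ² - 5λ + 12
By the rational root theorem any rational root is an integer dividing 12; none of those is a root, so p(λ) has no rational roots and hence (being an irreducible cubic) no repeated roots.
Discriminant of the cubic: Δ = -744
Δ < 0 ⇒ one real eigenvalue and a complex-conjugate pair: λ ≈ -2.337, 2.168 + 0.6579i, 2.168 - 0.6579i
Has complex eigenvalues (not diagonalizable over ℝ).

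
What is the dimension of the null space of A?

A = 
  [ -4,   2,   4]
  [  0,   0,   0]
nullity(A) = 2

Row reduce:
(no row operations needed)
REF = 
  [ -4,   2,   4]
  [  0,   0,   0]
Pivot columns: 1 → 1 pivot.
rank(A) = 1, so nullity(A) = 3 - 1 = 2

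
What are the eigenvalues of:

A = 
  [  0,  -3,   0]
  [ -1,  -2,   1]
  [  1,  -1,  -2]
λ = -3, (-1 + √5)/2, (-1 - √5)/2  (≈ -3, 0.618, -1.618)

Characteristic polynomial: det(λI - A) = λ³ + 4λ² + 2λ - 3
Testing integer divisors of the constant term: p(-3) = 0, so (λ + 3) is a factor:
p(λ) = (λ + 3)(λ² + λ - 1)
λ² + λ - 1 = 0  ⇒  λ = (-1 ± √((1)² - 4·(-1)))/2 = (-1 ± √(5))/2
  = (-1 + √5)/2,  (-1 - √5)/2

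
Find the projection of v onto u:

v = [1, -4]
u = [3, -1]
proj_u(v) = [21/10, -7/10]

v·u = (1)(3) + (-4)(-1) = 7
u·u = (3)² + (-1)² = 10
proj_u(v) = (v·u / u·u) × u = (7/10) × u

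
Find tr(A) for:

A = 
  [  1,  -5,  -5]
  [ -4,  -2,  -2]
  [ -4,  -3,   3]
2

tr(A) = 1 + -2 + 3 = 2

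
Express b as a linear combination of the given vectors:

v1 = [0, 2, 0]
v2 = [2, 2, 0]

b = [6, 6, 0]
c1 = 0, c2 = 3

b = 0·v1 + 3·v2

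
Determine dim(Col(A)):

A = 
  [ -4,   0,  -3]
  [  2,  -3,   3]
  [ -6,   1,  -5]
Row reduce:
R2 → R2 + (1/2)·R1
R3 → R3 - (3/2)·R1
R3 → R3 + (1/3)·R2
REF = 
  [ -4,   0,  -3]
  [  0,  -3, 3/2]
  [  0,   0,   0]
Pivot columns: 1, 2 → 2 pivots.
dim(Col(A)) = number of pivot columns = 2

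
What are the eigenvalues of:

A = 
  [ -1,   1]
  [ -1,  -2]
tr(A) = -3, det(A) = 3
Characteristic polynomial: λ² - tr(A)λ + det(A) = λ² + 3λ + 3
λ² + 3λ + 3 = 0  ⇒  λ = (-3 ± √((3)² - 4·(3)))/2 = (-3 ± √(-3))/2
  = (-3 + i√3)/2,  (-3 - i√3)/2

λ = (-3 + i√3)/2, (-3 - i√3)/2  (≈ -1.5 + 0.866i, -1.5 - 0.866i)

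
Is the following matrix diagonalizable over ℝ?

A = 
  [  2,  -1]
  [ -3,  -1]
Yes

tr(A) = 1, det(A) = -5
Characteristic polynomial: λ² - tr(A)λ + det(A) = λ² - λ - 5
λ² - λ - 5 = 0  ⇒  λ = (1 ± √((-1)² - 4·(-5)))/2 = (1 ± √(21))/2
  = (1 + √21)/2,  (1 - √21)/2
Eigenvalues: (1 + √21)/2, (1 - √21)/2  (≈ 2.791, -1.791)
The two irrational eigenvalues are distinct (simple), so each has alg. mult. = geom. mult. = 1.
Sum of geometric multiplicities equals n, so A has n independent eigenvectors.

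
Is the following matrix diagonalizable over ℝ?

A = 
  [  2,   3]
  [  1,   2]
Yes

tr(A) = 4, det(A) = 1
Characteristic polynomial: λ² - tr(A)λ + det(A) = λ² - 4λ + 1
λ² - 4λ + 1 = 0  ⇒  λ = (4 ± √((-4)² - 4·(1)))/2 = (4 ± √(12))/2
  = 2 + √3,  2 - √3
Eigenvalues: 2 + √3, 2 - √3  (≈ 3.732, 0.2679)
The two irrational eigenvalues are distinct (simple), so each has alg. mult. = geom. mult. = 1.
Sum of geometric multiplicities equals n, so A has n independent eigenvectors.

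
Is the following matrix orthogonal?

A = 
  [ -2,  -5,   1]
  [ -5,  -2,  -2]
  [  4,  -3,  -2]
No

AᵀA = 
  [ 45,   8,   0]
  [  8,  38,   5]
  [  0,   5,   9]
≠ I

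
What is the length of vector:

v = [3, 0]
3

||v||₂ = √((3)² + (0)²) = √9 = 3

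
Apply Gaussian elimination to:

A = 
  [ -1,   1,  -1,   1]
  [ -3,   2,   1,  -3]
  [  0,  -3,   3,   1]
Row operations:
R2 → R2 - (3)·R1
R3 → R3 - (3)·R2

Resulting echelon form:
REF = 
  [ -1,   1,  -1,   1]
  [  0,  -1,   4,  -6]
  [  0,   0,  -9,  19]

Rank = 3 (number of non-zero pivot rows).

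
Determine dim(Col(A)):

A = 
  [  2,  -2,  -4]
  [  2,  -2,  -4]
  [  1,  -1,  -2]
Row reduce:
R2 → R2 - (1)·R1
R3 → R3 - (1/2)·R1
REF = 
  [  2,  -2,  -4]
  [  0,   0,   0]
  [  0,   0,   0]
Pivot columns: 1 → 1 pivot.
dim(Col(A)) = number of pivot columns = 1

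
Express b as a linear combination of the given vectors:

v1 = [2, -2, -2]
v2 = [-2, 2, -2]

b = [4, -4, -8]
c1 = 3, c2 = 1

b = 3·v1 + 1·v2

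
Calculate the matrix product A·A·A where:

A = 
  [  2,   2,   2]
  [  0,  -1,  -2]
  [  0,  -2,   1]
A^3 = 
  [  8,   6,  14]
  [  0,  -5, -10]
  [  0, -10,   5]

A² = A·A:
A²[1,1] = (2)(2) + (2)(0) + (2)(0) = 4
A²[1,2] = (2)(2) + (2)(-1) + (2)(-2) = -2
A²[1,3] = (2)(2) + (2)(-2) + (2)(1) = 2
A²[2,1] = (0)(2) + (-1)(0) + (-2)(0) = 0
A²[2,2] = (0)(2) + (-1)(-1) + (-2)(-2) = 5
A²[2,3] = (0)(2) + (-1)(-2) + (-2)(1) = 0
A²[3,1] = (0)(2) + (-2)(0) + (1)(0) = 0
A²[3,2] = (0)(2) + (-2)(-1) + (1)(-2) = 0
A²[3,3] = (0)(2) + (-2)(-2) + (1)(1) = 5
A² = 
  [  4,  -2,   2]
  [  0,   5,   0]
  [  0,   0,   5]

A^3 = A^2·A:
A^3[1,1] = (4)(2) + (-2)(0) + (2)(0) = 8
A^3[1,2] = (4)(2) + (-2)(-1) + (2)(-2) = 6
A^3[1,3] = (4)(2) + (-2)(-2) + (2)(1) = 14
A^3[2,1] = (0)(2) + (5)(0) + (0)(0) = 0
A^3[2,2] = (0)(2) + (5)(-1) + (0)(-2) = -5
A^3[2,3] = (0)(2) + (5)(-2) + (0)(1) = -10
A^3[3,1] = (0)(2) + (0)(0) + (5)(0) = 0
A^3[3,2] = (0)(2) + (0)(-1) + (5)(-2) = -10
A^3[3,3] = (0)(2) + (0)(-2) + (5)(1) = 5
A^3 = 
  [  8,   6,  14]
  [  0,  -5, -10]
  [  0, -10,   5]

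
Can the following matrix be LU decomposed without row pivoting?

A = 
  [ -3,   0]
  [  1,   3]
Yes.
A[1,1] = -3 ≠ 0, so Gaussian elimination proceeds without a row swap: multiplier ℓ₂₁ = (1)/(-3) = -1/3, and U[2,2] = 3 - (-1/3)(0) = 3.
L = 
  [   1,    0]
  [-1/3,    1]
U = 
  [ -3,   0]
  [  0,   3]
Check row 2 of LU: [(-1/3)(-3), (-1/3)(0) + 3] = [1, 3] = row 2 of A ✓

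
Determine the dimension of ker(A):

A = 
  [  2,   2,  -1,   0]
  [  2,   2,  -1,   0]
nullity(A) = 3

Row reduce:
R2 → R2 - (1)·R1
REF = 
  [  2,   2,  -1,   0]
  [  0,   0,   0,   0]
Pivot columns: 1 → 1 pivot.
rank(A) = 1, so nullity(A) = 4 - 1 = 3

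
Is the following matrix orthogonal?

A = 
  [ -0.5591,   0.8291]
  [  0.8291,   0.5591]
Yes

AᵀA = 
  [  1,   0]
  [  0,   1]
≈ I (equal to I up to the 4-dp rounding of the entries)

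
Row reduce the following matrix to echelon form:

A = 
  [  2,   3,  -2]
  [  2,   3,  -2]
Row operations:
R2 → R2 - (1)·R1

Resulting echelon form:
REF = 
  [  2,   3,  -2]
  [  0,   0,   0]

Rank = 1 (number of non-zero pivot rows).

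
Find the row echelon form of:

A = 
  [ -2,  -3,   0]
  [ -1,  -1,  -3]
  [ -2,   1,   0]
Row operations:
R2 → R2 - (1/2)·R1
R3 → R3 - (1)·R1
R3 → R3 - (8)·R2

Resulting echelon form:
REF = 
  [ -2,  -3,   0]
  [  0, 1/2,  -3]
  [  0,   0,  24]

Rank = 3 (number of non-zero pivot rows).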